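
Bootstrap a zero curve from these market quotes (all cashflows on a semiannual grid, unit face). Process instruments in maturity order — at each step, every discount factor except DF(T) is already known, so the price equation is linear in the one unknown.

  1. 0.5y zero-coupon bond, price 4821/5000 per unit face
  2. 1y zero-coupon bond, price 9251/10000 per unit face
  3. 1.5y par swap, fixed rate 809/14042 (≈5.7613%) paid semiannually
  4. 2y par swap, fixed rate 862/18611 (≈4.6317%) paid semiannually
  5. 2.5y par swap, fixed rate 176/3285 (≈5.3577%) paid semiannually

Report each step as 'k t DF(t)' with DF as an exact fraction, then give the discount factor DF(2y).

step 1 [0.5y] zero: DF = P = 4821/5000 ≈ 0.964200
step 2 [1y] zero: DF = P = 9251/10000 ≈ 0.925100
step 3 [1.5y] swap r/2=809/28084: DF=(1 − 809/28084·(0.964200+0.925100))/(1+809/28084) = 9191/10000 ≈ 0.919100
step 4 [2y] swap r/2=431/18611: DF=(1 − 431/18611·(0.964200+0.925100+0.919100))/(1+431/18611) = 4569/5000 ≈ 0.913800
step 5 [2.5y] swap r/2=88/3285: DF=(1 − 88/3285·(0.964200+0.925100+0.919100+0.913800))/(1+88/3285) = 548/625 ≈ 0.876800

1 1/2 4821/5000
2 1 9251/10000
3 3/2 9191/10000
4 2 4569/5000
5 5/2 548/625
DF(2y) = 4569/5000 ≈ 0.913800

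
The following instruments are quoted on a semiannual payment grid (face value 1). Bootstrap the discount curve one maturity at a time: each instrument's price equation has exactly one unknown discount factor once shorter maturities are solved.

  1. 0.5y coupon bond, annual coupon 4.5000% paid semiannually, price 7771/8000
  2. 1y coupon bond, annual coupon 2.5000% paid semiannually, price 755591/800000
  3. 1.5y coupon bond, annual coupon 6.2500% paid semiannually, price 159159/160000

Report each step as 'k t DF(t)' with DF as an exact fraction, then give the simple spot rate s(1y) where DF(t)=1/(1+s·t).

1 1/2 19/20
2 1 9211/10000
3 3/2 9079/10000
s(1y) = (1/(9211/10000) − 1)/(1) = 789/9211 ≈ 8.5658%

step 1 [0.5y] bond c/2=9/400: DF=(7771/8000 − 9/400·(0))/(1+9/400) = 19/20 ≈ 0.950000
step 2 [1y] bond c/2=1/80: DF=(755591/800000 − 1/80·(0.950000))/(1+1/80) = 9211/10000 ≈ 0.921100
step 3 [1.5y] bond c/2=1/32: DF=(159159/160000 − 1/32·(0.950000+0.921100))/(1+1/32) = 9079/10000 ≈ 0.907900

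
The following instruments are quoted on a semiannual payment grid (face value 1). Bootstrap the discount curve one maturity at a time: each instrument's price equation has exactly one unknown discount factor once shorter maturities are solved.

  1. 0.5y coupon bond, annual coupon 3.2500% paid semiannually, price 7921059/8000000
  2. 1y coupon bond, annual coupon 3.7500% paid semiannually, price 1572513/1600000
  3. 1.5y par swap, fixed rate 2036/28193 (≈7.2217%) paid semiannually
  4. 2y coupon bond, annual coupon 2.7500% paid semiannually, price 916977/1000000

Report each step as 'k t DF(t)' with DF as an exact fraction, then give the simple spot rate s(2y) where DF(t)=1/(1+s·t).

step 1 [0.5y] bond c/2=13/800: DF=(7921059/8000000 − 13/800·(0))/(1+13/800) = 9743/10000 ≈ 0.974300
step 2 [1y] bond c/2=3/160: DF=(1572513/1600000 − 3/160·(0.974300))/(1+3/160) = 2367/2500 ≈ 0.946800
step 3 [1.5y] swap r/2=1018/28193: DF=(1 − 1018/28193·(0.974300+0.946800))/(1+1018/28193) = 4491/5000 ≈ 0.898200
step 4 [2y] bond c/2=11/800: DF=(916977/1000000 − 11/800·(0.974300+0.946800+0.898200))/(1+11/800) = 8663/10000 ≈ 0.866300

1 1/2 9743/10000
2 1 2367/2500
3 3/2 4491/5000
4 2 8663/10000
s(2y) = (1/(8663/10000) − 1)/(2) = 1337/17326 ≈ 7.7167%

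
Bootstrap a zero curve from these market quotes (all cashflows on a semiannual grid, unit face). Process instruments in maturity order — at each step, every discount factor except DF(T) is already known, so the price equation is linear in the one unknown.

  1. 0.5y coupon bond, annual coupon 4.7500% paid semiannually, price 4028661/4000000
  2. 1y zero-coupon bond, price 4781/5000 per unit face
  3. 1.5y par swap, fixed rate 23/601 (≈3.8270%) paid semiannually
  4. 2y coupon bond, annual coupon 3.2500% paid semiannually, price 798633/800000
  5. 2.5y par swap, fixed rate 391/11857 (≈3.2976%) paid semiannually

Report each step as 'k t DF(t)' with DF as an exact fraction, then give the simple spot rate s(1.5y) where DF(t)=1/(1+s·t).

1 1/2 4919/5000
2 1 4781/5000
3 3/2 1181/1250
4 2 4681/5000
5 5/2 4609/5000
s(1.5y) = (1/(1181/1250) − 1)/(3/2) = 46/1181 ≈ 3.8950%

step 1 [0.5y] bond c/2=19/800: DF=(4028661/4000000 − 19/800·(0))/(1+19/800) = 4919/5000 ≈ 0.983800
step 2 [1y] zero: DF = P = 4781/5000 ≈ 0.956200
step 3 [1.5y] swap r/2=23/1202: DF=(1 − 23/1202·(0.983800+0.956200))/(1+23/1202) = 1181/1250 ≈ 0.944800
step 4 [2y] bond c/2=13/800: DF=(798633/800000 − 13/800·(0.983800+0.956200+0.944800))/(1+13/800) = 4681/5000 ≈ 0.936200
step 5 [2.5y] swap r/2=391/23714: DF=(1 − 391/23714·(0.983800+0.956200+0.944800+0.936200))/(1+391/23714) = 4609/5000 ≈ 0.921800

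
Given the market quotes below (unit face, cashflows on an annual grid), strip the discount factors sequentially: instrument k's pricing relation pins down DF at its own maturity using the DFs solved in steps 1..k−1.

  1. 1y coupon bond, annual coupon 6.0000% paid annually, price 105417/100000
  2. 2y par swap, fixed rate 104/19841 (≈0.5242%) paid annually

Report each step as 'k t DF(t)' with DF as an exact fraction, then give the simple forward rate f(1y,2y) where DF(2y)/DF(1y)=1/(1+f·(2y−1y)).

1 1 1989/2000
2 2 1237/1250
f(1y,2y) = ((1989/2000)/(1237/1250) − 1)/(1) = 49/9896 ≈ 0.4951%

step 1 [1y] bond c/1=3/50: DF=(105417/100000 − 3/50·(0))/(1+3/50) = 1989/2000 ≈ 0.994500
step 2 [2y] swap r/1=104/19841: DF=(1 − 104/19841·(0.994500))/(1+104/19841) = 1237/1250 ≈ 0.989600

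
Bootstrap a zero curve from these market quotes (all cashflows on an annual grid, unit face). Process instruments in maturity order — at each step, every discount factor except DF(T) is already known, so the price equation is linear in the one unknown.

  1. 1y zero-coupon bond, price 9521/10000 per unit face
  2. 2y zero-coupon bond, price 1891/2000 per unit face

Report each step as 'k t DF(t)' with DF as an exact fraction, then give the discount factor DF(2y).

1 1 9521/10000
2 2 1891/2000
DF(2y) = 1891/2000 ≈ 0.945500

step 1 [1y] zero: DF = P = 9521/10000 ≈ 0.952100
step 2 [2y] zero: DF = P = 1891/2000 ≈ 0.945500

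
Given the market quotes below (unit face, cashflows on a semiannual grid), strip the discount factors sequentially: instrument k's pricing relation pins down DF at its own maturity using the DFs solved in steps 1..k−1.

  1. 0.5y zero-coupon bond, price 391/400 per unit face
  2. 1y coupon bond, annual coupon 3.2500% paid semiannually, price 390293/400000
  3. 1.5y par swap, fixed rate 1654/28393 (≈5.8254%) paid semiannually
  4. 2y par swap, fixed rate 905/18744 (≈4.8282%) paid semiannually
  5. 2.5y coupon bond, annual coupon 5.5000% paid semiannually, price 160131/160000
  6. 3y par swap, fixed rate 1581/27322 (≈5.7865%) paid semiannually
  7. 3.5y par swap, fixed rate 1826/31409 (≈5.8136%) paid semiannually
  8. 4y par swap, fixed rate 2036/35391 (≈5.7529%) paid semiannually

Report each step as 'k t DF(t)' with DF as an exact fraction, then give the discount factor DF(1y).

1 1/2 391/400
2 1 1889/2000
3 3/2 9173/10000
4 2 1819/2000
5 5/2 8737/10000
6 3 8419/10000
7 7/2 4087/5000
8 4 1991/2500
DF(1y) = 1889/2000 ≈ 0.944500

step 1 [0.5y] zero: DF = P = 391/400 ≈ 0.977500
step 2 [1y] bond c/2=13/800: DF=(390293/400000 − 13/800·(0.977500))/(1+13/800) = 1889/2000 ≈ 0.944500
step 3 [1.5y] swap r/2=827/28393: DF=(1 − 827/28393·(0.977500+0.944500))/(1+827/28393) = 9173/10000 ≈ 0.917300
step 4 [2y] swap r/2=905/37488: DF=(1 − 905/37488·(0.977500+0.944500+0.917300))/(1+905/37488) = 1819/2000 ≈ 0.909500
step 5 [2.5y] bond c/2=11/400: DF=(160131/160000 − 11/400·(0.977500+0.944500+0.917300+0.909500))/(1+11/400) = 8737/10000 ≈ 0.873700
step 6 [3y] swap r/2=1581/54644: DF=(1 − 1581/54644·(0.977500+0.944500+0.917300+0.909500+0.873700))/(1+1581/54644) = 8419/10000 ≈ 0.841900
step 7 [3.5y] swap r/2=913/31409: DF=(1 − 913/31409·(0.977500+0.944500+0.917300+0.909500+0.873700+0.841900))/(1+913/31409) = 4087/5000 ≈ 0.817400
step 8 [4y] swap r/2=1018/35391: DF=(1 − 1018/35391·(0.977500+0.944500+0.917300+0.909500+0.873700+0.841900+0.817400))/(1+1018/35391) = 1991/2500 ≈ 0.796400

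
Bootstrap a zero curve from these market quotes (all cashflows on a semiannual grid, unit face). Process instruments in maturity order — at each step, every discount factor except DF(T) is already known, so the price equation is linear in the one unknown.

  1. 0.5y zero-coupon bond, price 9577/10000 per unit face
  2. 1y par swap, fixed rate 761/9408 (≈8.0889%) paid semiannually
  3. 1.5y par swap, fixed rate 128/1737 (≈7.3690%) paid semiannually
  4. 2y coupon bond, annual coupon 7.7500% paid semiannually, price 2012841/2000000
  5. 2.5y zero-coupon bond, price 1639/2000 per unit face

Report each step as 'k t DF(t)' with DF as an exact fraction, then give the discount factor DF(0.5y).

step 1 [0.5y] zero: DF = P = 9577/10000 ≈ 0.957700
step 2 [1y] swap r/2=761/18816: DF=(1 − 761/18816·(0.957700))/(1+761/18816) = 9239/10000 ≈ 0.923900
step 3 [1.5y] swap r/2=64/1737: DF=(1 − 64/1737·(0.957700+0.923900))/(1+64/1737) = 561/625 ≈ 0.897600
step 4 [2y] bond c/2=31/800: DF=(2012841/2000000 − 31/800·(0.957700+0.923900+0.897600))/(1+31/800) = 2163/2500 ≈ 0.865200
step 5 [2.5y] zero: DF = P = 1639/2000 ≈ 0.819500

1 1/2 9577/10000
2 1 9239/10000
3 3/2 561/625
4 2 2163/2500
5 5/2 1639/2000
DF(0.5y) = 9577/10000 ≈ 0.957700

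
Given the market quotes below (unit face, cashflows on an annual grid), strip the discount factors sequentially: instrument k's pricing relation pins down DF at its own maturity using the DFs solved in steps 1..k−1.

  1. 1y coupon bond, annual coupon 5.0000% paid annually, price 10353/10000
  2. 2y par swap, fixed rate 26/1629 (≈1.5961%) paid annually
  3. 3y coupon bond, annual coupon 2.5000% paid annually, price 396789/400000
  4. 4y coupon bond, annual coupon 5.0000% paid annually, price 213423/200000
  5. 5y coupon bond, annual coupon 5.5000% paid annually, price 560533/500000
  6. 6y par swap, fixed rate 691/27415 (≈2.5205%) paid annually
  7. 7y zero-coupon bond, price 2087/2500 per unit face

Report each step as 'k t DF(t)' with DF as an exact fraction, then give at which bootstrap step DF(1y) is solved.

step 1 [1y] bond c/1=1/20: DF=(10353/10000 − 1/20·(0))/(1+1/20) = 493/500 ≈ 0.986000
step 2 [2y] swap r/1=26/1629: DF=(1 − 26/1629·(0.986000))/(1+26/1629) = 1211/1250 ≈ 0.968800
step 3 [3y] bond c/1=1/40: DF=(396789/400000 − 1/40·(0.986000+0.968800))/(1+1/40) = 9201/10000 ≈ 0.920100
step 4 [4y] bond c/1=1/20: DF=(213423/200000 − 1/20·(0.986000+0.968800+0.920100))/(1+1/20) = 4397/5000 ≈ 0.879400
step 5 [5y] bond c/1=11/200: DF=(560533/500000 − 11/200·(0.986000+0.968800+0.920100+0.879400))/(1+11/200) = 8669/10000 ≈ 0.866900
step 6 [6y] swap r/1=691/27415: DF=(1 − 691/27415·(0.986000+0.968800+0.920100+0.879400+0.866900))/(1+691/27415) = 4309/5000 ≈ 0.861800
step 7 [7y] zero: DF = P = 2087/2500 ≈ 0.834800

1 1 493/500
2 2 1211/1250
3 3 9201/10000
4 4 4397/5000
5 5 8669/10000
6 6 4309/5000
7 7 2087/2500
DF(1y) is solved at step 1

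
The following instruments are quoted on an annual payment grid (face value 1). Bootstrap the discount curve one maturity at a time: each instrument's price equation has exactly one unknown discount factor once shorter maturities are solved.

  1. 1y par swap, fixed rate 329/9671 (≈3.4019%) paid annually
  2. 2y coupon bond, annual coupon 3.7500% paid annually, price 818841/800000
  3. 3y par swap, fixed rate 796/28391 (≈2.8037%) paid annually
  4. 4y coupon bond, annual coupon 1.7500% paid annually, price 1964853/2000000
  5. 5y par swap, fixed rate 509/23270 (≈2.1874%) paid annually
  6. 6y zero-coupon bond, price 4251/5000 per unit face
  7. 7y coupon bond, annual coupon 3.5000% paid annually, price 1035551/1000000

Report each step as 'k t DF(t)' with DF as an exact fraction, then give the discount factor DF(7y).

step 1 [1y] swap r/1=329/9671: DF=(1 − 329/9671·(0))/(1+329/9671) = 9671/10000 ≈ 0.967100
step 2 [2y] bond c/1=3/80: DF=(818841/800000 − 3/80·(0.967100))/(1+3/80) = 2379/2500 ≈ 0.951600
step 3 [3y] swap r/1=796/28391: DF=(1 − 796/28391·(0.967100+0.951600))/(1+796/28391) = 2301/2500 ≈ 0.920400
step 4 [4y] bond c/1=7/400: DF=(1964853/2000000 − 7/400·(0.967100+0.951600+0.920400))/(1+7/400) = 9167/10000 ≈ 0.916700
step 5 [5y] swap r/1=509/23270: DF=(1 − 509/23270·(0.967100+0.951600+0.920400+0.916700))/(1+509/23270) = 4491/5000 ≈ 0.898200
step 6 [6y] zero: DF = P = 4251/5000 ≈ 0.850200
step 7 [7y] bond c/1=7/200: DF=(1035551/1000000 − 7/200·(0.967100+0.951600+0.920400+0.916700+0.898200+0.850200))/(1+7/200) = 509/625 ≈ 0.814400

1 1 9671/10000
2 2 2379/2500
3 3 2301/2500
4 4 9167/10000
5 5 4491/5000
6 6 4251/5000
7 7 509/625
DF(7y) = 509/625 ≈ 0.814400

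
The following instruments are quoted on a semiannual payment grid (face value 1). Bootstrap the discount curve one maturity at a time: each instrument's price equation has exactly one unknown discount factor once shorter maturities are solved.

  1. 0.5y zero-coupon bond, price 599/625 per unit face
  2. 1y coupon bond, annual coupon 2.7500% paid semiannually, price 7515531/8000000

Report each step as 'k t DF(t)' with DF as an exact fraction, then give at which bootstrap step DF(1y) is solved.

1 1/2 599/625
2 1 9137/10000
DF(1y) is solved at step 2

step 1 [0.5y] zero: DF = P = 599/625 ≈ 0.958400
step 2 [1y] bond c/2=11/800: DF=(7515531/8000000 − 11/800·(0.958400))/(1+11/800) = 9137/10000 ≈ 0.913700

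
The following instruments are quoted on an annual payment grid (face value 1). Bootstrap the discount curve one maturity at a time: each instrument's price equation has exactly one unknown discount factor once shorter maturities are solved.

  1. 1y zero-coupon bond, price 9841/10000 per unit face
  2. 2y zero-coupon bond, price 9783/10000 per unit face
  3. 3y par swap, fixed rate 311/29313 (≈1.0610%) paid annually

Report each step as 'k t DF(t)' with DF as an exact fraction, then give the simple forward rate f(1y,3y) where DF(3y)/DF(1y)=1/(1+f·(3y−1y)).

step 1 [1y] zero: DF = P = 9841/10000 ≈ 0.984100
step 2 [2y] zero: DF = P = 9783/10000 ≈ 0.978300
step 3 [3y] swap r/1=311/29313: DF=(1 − 311/29313·(0.984100+0.978300))/(1+311/29313) = 9689/10000 ≈ 0.968900

1 1 9841/10000
2 2 9783/10000
3 3 9689/10000
f(1y,3y) = ((9841/10000)/(9689/10000) − 1)/(2) = 76/9689 ≈ 0.7844%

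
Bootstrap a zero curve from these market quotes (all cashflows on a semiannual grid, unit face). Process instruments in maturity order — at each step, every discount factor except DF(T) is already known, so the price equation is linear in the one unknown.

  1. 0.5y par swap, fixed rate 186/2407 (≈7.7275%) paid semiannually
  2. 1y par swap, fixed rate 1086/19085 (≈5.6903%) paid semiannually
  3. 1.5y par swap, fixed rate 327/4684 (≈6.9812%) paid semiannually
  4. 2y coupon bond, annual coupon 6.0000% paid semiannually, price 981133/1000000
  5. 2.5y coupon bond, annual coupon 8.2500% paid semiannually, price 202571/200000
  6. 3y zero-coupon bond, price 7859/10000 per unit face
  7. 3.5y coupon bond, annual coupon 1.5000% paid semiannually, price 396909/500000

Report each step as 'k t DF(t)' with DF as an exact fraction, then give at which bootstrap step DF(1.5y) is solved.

1 1/2 2407/2500
2 1 9457/10000
3 3/2 9019/10000
4 2 8707/10000
5 5/2 8269/10000
6 3 7859/10000
7 7/2 1497/2000
DF(1.5y) is solved at step 3

step 1 [0.5y] swap r/2=93/2407: DF=(1 − 93/2407·(0))/(1+93/2407) = 2407/2500 ≈ 0.962800
step 2 [1y] swap r/2=543/19085: DF=(1 − 543/19085·(0.962800))/(1+543/19085) = 9457/10000 ≈ 0.945700
step 3 [1.5y] swap r/2=327/9368: DF=(1 − 327/9368·(0.962800+0.945700))/(1+327/9368) = 9019/10000 ≈ 0.901900
step 4 [2y] bond c/2=3/100: DF=(981133/1000000 − 3/100·(0.962800+0.945700+0.901900))/(1+3/100) = 8707/10000 ≈ 0.870700
step 5 [2.5y] bond c/2=33/800: DF=(202571/200000 − 33/800·(0.962800+0.945700+0.901900+0.870700))/(1+33/800) = 8269/10000 ≈ 0.826900
step 6 [3y] zero: DF = P = 7859/10000 ≈ 0.785900
step 7 [3.5y] bond c/2=3/400: DF=(396909/500000 − 3/400·(0.962800+0.945700+0.901900+0.870700+0.826900+0.785900))/(1+3/400) = 1497/2000 ≈ 0.748500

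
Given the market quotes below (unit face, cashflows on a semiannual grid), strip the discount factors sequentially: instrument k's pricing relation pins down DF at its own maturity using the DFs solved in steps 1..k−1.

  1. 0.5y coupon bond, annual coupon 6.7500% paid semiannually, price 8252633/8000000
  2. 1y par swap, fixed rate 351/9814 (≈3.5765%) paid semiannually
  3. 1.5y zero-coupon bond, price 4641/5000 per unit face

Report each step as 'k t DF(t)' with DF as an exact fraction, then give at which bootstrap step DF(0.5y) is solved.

step 1 [0.5y] bond c/2=27/800: DF=(8252633/8000000 − 27/800·(0))/(1+27/800) = 9979/10000 ≈ 0.997900
step 2 [1y] swap r/2=351/19628: DF=(1 − 351/19628·(0.997900))/(1+351/19628) = 9649/10000 ≈ 0.964900
step 3 [1.5y] zero: DF = P = 4641/5000 ≈ 0.928200

1 1/2 9979/10000
2 1 9649/10000
3 3/2 4641/5000
DF(0.5y) is solved at step 1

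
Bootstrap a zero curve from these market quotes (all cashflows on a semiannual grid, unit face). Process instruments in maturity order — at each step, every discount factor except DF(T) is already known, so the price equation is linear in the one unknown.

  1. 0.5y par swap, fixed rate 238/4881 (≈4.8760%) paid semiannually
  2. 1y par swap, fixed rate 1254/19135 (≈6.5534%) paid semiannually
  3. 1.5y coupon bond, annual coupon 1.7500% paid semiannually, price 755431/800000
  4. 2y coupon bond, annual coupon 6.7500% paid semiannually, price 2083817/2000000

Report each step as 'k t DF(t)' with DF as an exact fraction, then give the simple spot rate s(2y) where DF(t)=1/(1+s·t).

step 1 [0.5y] swap r/2=119/4881: DF=(1 − 119/4881·(0))/(1+119/4881) = 4881/5000 ≈ 0.976200
step 2 [1y] swap r/2=627/19135: DF=(1 − 627/19135·(0.976200))/(1+627/19135) = 9373/10000 ≈ 0.937300
step 3 [1.5y] bond c/2=7/800: DF=(755431/800000 − 7/800·(0.976200+0.937300))/(1+7/800) = 1839/2000 ≈ 0.919500
step 4 [2y] bond c/2=27/800: DF=(2083817/2000000 − 27/800·(0.976200+0.937300+0.919500))/(1+27/800) = 4577/5000 ≈ 0.915400

1 1/2 4881/5000
2 1 9373/10000
3 3/2 1839/2000
4 2 4577/5000
s(2y) = (1/(4577/5000) − 1)/(2) = 423/9154 ≈ 4.6209%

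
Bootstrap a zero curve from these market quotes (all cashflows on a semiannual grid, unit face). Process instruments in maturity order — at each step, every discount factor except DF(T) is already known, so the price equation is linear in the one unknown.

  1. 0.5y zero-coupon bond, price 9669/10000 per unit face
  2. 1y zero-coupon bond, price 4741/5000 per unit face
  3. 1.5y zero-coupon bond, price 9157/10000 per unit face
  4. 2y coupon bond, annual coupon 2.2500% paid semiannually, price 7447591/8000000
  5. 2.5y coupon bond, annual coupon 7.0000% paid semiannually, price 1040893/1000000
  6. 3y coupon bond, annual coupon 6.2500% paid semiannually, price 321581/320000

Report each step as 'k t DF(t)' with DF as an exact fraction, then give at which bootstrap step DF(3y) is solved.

step 1 [0.5y] zero: DF = P = 9669/10000 ≈ 0.966900
step 2 [1y] zero: DF = P = 4741/5000 ≈ 0.948200
step 3 [1.5y] zero: DF = P = 9157/10000 ≈ 0.915700
step 4 [2y] bond c/2=9/800: DF=(7447591/8000000 − 9/800·(0.966900+0.948200+0.915700))/(1+9/800) = 8891/10000 ≈ 0.889100
step 5 [2.5y] bond c/2=7/200: DF=(1040893/1000000 − 7/200·(0.966900+0.948200+0.915700+0.889100))/(1+7/200) = 8799/10000 ≈ 0.879900
step 6 [3y] bond c/2=1/32: DF=(321581/320000 − 1/32·(0.966900+0.948200+0.915700+0.889100+0.879900))/(1+1/32) = 8351/10000 ≈ 0.835100

1 1/2 9669/10000
2 1 4741/5000
3 3/2 9157/10000
4 2 8891/10000
5 5/2 8799/10000
6 3 8351/10000
DF(3y) is solved at step 6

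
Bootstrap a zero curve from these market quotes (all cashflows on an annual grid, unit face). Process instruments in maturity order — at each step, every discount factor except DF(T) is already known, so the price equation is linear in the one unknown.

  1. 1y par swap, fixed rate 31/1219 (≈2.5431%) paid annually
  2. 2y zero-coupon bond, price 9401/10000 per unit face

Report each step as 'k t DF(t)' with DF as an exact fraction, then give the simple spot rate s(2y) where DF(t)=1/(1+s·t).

step 1 [1y] swap r/1=31/1219: DF=(1 − 31/1219·(0))/(1+31/1219) = 1219/1250 ≈ 0.975200
step 2 [2y] zero: DF = P = 9401/10000 ≈ 0.940100

1 1 1219/1250
2 2 9401/10000
s(2y) = (1/(9401/10000) − 1)/(2) = 599/18802 ≈ 3.1858%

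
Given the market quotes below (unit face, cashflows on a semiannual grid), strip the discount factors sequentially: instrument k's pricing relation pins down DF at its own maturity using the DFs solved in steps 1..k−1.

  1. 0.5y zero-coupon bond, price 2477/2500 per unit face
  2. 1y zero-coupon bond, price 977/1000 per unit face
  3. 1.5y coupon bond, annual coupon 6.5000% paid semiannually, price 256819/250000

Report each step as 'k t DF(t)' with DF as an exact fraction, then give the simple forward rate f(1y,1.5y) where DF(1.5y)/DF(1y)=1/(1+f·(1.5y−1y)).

1 1/2 2477/2500
2 1 977/1000
3 3/2 933/1000
f(1y,1.5y) = ((977/1000)/(933/1000) − 1)/(1/2) = 88/933 ≈ 9.4319%

step 1 [0.5y] zero: DF = P = 2477/2500 ≈ 0.990800
step 2 [1y] zero: DF = P = 977/1000 ≈ 0.977000
step 3 [1.5y] bond c/2=13/400: DF=(256819/250000 − 13/400·(0.990800+0.977000))/(1+13/400) = 933/1000 ≈ 0.933000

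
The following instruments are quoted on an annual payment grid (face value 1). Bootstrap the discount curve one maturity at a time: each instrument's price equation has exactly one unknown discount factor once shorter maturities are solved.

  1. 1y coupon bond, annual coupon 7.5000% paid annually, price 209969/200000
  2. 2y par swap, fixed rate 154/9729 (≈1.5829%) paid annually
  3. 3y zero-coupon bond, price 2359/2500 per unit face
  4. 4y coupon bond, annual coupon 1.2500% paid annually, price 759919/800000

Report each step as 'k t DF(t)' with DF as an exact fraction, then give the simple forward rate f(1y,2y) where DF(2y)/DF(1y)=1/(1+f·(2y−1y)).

step 1 [1y] bond c/1=3/40: DF=(209969/200000 − 3/40·(0))/(1+3/40) = 4883/5000 ≈ 0.976600
step 2 [2y] swap r/1=154/9729: DF=(1 − 154/9729·(0.976600))/(1+154/9729) = 2423/2500 ≈ 0.969200
step 3 [3y] zero: DF = P = 2359/2500 ≈ 0.943600
step 4 [4y] bond c/1=1/80: DF=(759919/800000 − 1/80·(0.976600+0.969200+0.943600))/(1+1/80) = 361/400 ≈ 0.902500

1 1 4883/5000
2 2 2423/2500
3 3 2359/2500
4 4 361/400
f(1y,2y) = ((4883/5000)/(2423/2500) − 1)/(1) = 37/4846 ≈ 0.7635%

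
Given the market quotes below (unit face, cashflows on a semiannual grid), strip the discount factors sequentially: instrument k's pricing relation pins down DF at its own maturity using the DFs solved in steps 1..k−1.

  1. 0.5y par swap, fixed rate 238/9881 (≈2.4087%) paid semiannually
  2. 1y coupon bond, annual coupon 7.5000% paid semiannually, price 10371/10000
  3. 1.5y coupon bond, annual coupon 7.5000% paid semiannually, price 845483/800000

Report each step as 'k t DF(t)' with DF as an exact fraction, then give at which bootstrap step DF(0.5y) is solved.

1 1/2 9881/10000
2 1 9639/10000
3 3/2 9481/10000
DF(0.5y) is solved at step 1

step 1 [0.5y] swap r/2=119/9881: DF=(1 − 119/9881·(0))/(1+119/9881) = 9881/10000 ≈ 0.988100
step 2 [1y] bond c/2=3/80: DF=(10371/10000 − 3/80·(0.988100))/(1+3/80) = 9639/10000 ≈ 0.963900
step 3 [1.5y] bond c/2=3/80: DF=(845483/800000 − 3/80·(0.988100+0.963900))/(1+3/80) = 9481/10000 ≈ 0.948100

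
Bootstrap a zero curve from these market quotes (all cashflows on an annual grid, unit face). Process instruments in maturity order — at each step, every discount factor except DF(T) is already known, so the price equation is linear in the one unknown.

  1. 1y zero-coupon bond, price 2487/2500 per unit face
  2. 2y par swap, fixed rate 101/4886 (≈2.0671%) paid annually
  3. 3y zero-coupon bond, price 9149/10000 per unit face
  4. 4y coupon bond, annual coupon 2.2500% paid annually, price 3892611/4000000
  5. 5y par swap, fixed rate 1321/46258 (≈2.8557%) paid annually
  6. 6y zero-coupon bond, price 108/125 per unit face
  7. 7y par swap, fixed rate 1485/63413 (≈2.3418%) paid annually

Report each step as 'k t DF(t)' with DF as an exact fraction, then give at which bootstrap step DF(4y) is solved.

step 1 [1y] zero: DF = P = 2487/2500 ≈ 0.994800
step 2 [2y] swap r/1=101/4886: DF=(1 − 101/4886·(0.994800))/(1+101/4886) = 2399/2500 ≈ 0.959600
step 3 [3y] zero: DF = P = 9149/10000 ≈ 0.914900
step 4 [4y] bond c/1=9/400: DF=(3892611/4000000 − 9/400·(0.994800+0.959600+0.914900))/(1+9/400) = 4443/5000 ≈ 0.888600
step 5 [5y] swap r/1=1321/46258: DF=(1 − 1321/46258·(0.994800+0.959600+0.914900+0.888600))/(1+1321/46258) = 8679/10000 ≈ 0.867900
step 6 [6y] zero: DF = P = 108/125 ≈ 0.864000
step 7 [7y] swap r/1=1485/63413: DF=(1 − 1485/63413·(0.994800+0.959600+0.914900+0.888600+0.867900+0.864000))/(1+1485/63413) = 1703/2000 ≈ 0.851500

1 1 2487/2500
2 2 2399/2500
3 3 9149/10000
4 4 4443/5000
5 5 8679/10000
6 6 108/125
7 7 1703/2000
DF(4y) is solved at step 4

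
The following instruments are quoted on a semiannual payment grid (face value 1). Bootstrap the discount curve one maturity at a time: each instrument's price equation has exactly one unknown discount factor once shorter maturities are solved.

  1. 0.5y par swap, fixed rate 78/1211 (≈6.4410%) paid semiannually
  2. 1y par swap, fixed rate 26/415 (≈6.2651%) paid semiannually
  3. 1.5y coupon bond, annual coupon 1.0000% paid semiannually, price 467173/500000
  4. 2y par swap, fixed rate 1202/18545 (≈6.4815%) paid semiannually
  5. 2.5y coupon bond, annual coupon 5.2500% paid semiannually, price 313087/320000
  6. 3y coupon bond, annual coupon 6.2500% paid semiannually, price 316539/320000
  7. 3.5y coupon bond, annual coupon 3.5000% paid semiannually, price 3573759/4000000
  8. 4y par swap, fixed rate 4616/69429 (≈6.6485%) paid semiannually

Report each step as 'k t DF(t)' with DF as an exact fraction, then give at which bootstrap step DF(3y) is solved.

1 1/2 1211/1250
2 1 4701/5000
3 3/2 4601/5000
4 2 4399/5000
5 5/2 1717/2000
6 3 513/625
7 7/2 3927/5000
8 4 1923/2500
DF(3y) is solved at step 6

step 1 [0.5y] swap r/2=39/1211: DF=(1 − 39/1211·(0))/(1+39/1211) = 1211/1250 ≈ 0.968800
step 2 [1y] swap r/2=13/415: DF=(1 − 13/415·(0.968800))/(1+13/415) = 4701/5000 ≈ 0.940200
step 3 [1.5y] bond c/2=1/200: DF=(467173/500000 − 1/200·(0.968800+0.940200))/(1+1/200) = 4601/5000 ≈ 0.920200
step 4 [2y] swap r/2=601/18545: DF=(1 − 601/18545·(0.968800+0.940200+0.920200))/(1+601/18545) = 4399/5000 ≈ 0.879800
step 5 [2.5y] bond c/2=21/800: DF=(313087/320000 − 21/800·(0.968800+0.940200+0.920200+0.879800))/(1+21/800) = 1717/2000 ≈ 0.858500
step 6 [3y] bond c/2=1/32: DF=(316539/320000 − 1/32·(0.968800+0.940200+0.920200+0.879800+0.858500))/(1+1/32) = 513/625 ≈ 0.820800
step 7 [3.5y] bond c/2=7/400: DF=(3573759/4000000 − 7/400·(0.968800+0.940200+0.920200+0.879800+0.858500+0.820800))/(1+7/400) = 3927/5000 ≈ 0.785400
step 8 [4y] swap r/2=2308/69429: DF=(1 − 2308/69429·(0.968800+0.940200+0.920200+0.879800+0.858500+0.820800+0.785400))/(1+2308/69429) = 1923/2500 ≈ 0.769200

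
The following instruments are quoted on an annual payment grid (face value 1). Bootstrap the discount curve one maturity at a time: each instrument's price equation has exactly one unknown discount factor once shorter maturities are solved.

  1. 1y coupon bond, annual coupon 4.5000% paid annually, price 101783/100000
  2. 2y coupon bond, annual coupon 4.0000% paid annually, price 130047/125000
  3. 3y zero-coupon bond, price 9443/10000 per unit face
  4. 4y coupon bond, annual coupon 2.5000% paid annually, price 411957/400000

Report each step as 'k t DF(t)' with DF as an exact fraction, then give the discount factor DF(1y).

1 1 487/500
2 2 9629/10000
3 3 9443/10000
4 4 1869/2000
DF(1y) = 487/500 ≈ 0.974000

step 1 [1y] bond c/1=9/200: DF=(101783/100000 − 9/200·(0))/(1+9/200) = 487/500 ≈ 0.974000
step 2 [2y] bond c/1=1/25: DF=(130047/125000 − 1/25·(0.974000))/(1+1/25) = 9629/10000 ≈ 0.962900
step 3 [3y] zero: DF = P = 9443/10000 ≈ 0.944300
step 4 [4y] bond c/1=1/40: DF=(411957/400000 − 1/40·(0.974000+0.962900+0.944300))/(1+1/40) = 1869/2000 ≈ 0.934500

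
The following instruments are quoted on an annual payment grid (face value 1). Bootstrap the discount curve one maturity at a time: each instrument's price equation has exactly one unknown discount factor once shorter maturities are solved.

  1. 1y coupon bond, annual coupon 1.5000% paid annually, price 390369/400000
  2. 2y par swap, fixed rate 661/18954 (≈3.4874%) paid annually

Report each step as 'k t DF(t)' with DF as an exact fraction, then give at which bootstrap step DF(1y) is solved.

step 1 [1y] bond c/1=3/200: DF=(390369/400000 − 3/200·(0))/(1+3/200) = 1923/2000 ≈ 0.961500
step 2 [2y] swap r/1=661/18954: DF=(1 − 661/18954·(0.961500))/(1+661/18954) = 9339/10000 ≈ 0.933900

1 1 1923/2000
2 2 9339/10000
DF(1y) is solved at step 1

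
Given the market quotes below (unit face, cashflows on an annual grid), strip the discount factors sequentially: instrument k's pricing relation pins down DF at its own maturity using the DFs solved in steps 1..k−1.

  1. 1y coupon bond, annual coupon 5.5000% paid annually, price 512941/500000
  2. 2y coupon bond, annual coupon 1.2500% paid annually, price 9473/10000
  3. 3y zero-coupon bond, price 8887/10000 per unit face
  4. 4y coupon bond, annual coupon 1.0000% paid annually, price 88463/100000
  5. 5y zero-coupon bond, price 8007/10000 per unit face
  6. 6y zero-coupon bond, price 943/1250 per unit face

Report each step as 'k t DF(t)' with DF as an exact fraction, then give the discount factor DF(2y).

1 1 2431/2500
2 2 2309/2500
3 3 8887/10000
4 4 8483/10000
5 5 8007/10000
6 6 943/1250
DF(2y) = 2309/2500 ≈ 0.923600

step 1 [1y] bond c/1=11/200: DF=(512941/500000 − 11/200·(0))/(1+11/200) = 2431/2500 ≈ 0.972400
step 2 [2y] bond c/1=1/80: DF=(9473/10000 − 1/80·(0.972400))/(1+1/80) = 2309/2500 ≈ 0.923600
step 3 [3y] zero: DF = P = 8887/10000 ≈ 0.888700
step 4 [4y] bond c/1=1/100: DF=(88463/100000 − 1/100·(0.972400+0.923600+0.888700))/(1+1/100) = 8483/10000 ≈ 0.848300
step 5 [5y] zero: DF = P = 8007/10000 ≈ 0.800700
step 6 [6y] zero: DF = P = 943/1250 ≈ 0.754400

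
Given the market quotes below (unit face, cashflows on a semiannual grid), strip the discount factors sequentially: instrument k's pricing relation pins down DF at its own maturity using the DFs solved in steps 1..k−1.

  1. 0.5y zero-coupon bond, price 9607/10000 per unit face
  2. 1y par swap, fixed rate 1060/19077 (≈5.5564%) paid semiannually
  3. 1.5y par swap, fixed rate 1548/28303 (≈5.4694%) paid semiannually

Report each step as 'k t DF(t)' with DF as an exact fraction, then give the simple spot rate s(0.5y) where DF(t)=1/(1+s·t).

step 1 [0.5y] zero: DF = P = 9607/10000 ≈ 0.960700
step 2 [1y] swap r/2=530/19077: DF=(1 − 530/19077·(0.960700))/(1+530/19077) = 947/1000 ≈ 0.947000
step 3 [1.5y] swap r/2=774/28303: DF=(1 − 774/28303·(0.960700+0.947000))/(1+774/28303) = 4613/5000 ≈ 0.922600

1 1/2 9607/10000
2 1 947/1000
3 3/2 4613/5000
s(0.5y) = (1/(9607/10000) − 1)/(1/2) = 786/9607 ≈ 8.1815%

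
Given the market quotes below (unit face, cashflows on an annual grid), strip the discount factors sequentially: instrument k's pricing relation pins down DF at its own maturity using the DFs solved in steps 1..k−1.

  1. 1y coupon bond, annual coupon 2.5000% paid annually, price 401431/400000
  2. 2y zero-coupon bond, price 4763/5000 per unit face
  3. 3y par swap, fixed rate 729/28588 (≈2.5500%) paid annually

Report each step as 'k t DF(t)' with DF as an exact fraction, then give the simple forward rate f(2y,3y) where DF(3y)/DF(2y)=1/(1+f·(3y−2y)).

step 1 [1y] bond c/1=1/40: DF=(401431/400000 − 1/40·(0))/(1+1/40) = 9791/10000 ≈ 0.979100
step 2 [2y] zero: DF = P = 4763/5000 ≈ 0.952600
step 3 [3y] swap r/1=729/28588: DF=(1 − 729/28588·(0.979100+0.952600))/(1+729/28588) = 9271/10000 ≈ 0.927100

1 1 9791/10000
2 2 4763/5000
3 3 9271/10000
f(2y,3y) = ((4763/5000)/(9271/10000) − 1)/(1) = 255/9271 ≈ 2.7505%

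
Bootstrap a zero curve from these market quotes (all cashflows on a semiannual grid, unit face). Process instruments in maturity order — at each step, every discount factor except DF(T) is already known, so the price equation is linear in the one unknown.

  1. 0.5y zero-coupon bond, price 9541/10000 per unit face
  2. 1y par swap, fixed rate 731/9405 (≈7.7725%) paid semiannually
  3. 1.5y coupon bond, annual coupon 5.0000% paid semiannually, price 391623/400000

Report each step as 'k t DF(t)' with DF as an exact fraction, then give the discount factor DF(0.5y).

step 1 [0.5y] zero: DF = P = 9541/10000 ≈ 0.954100
step 2 [1y] swap r/2=731/18810: DF=(1 − 731/18810·(0.954100))/(1+731/18810) = 9269/10000 ≈ 0.926900
step 3 [1.5y] bond c/2=1/40: DF=(391623/400000 − 1/40·(0.954100+0.926900))/(1+1/40) = 9093/10000 ≈ 0.909300

1 1/2 9541/10000
2 1 9269/10000
3 3/2 9093/10000
DF(0.5y) = 9541/10000 ≈ 0.954100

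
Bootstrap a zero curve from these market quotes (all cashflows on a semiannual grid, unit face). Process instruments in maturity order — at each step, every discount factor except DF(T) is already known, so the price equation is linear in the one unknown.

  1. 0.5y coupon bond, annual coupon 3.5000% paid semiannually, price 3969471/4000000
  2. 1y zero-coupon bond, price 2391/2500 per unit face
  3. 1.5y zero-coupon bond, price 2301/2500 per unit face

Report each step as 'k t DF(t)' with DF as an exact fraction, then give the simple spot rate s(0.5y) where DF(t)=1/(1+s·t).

step 1 [0.5y] bond c/2=7/400: DF=(3969471/4000000 − 7/400·(0))/(1+7/400) = 9753/10000 ≈ 0.975300
step 2 [1y] zero: DF = P = 2391/2500 ≈ 0.956400
step 3 [1.5y] zero: DF = P = 2301/2500 ≈ 0.920400

1 1/2 9753/10000
2 1 2391/2500
3 3/2 2301/2500
s(0.5y) = (1/(9753/10000) − 1)/(1/2) = 494/9753 ≈ 5.0651%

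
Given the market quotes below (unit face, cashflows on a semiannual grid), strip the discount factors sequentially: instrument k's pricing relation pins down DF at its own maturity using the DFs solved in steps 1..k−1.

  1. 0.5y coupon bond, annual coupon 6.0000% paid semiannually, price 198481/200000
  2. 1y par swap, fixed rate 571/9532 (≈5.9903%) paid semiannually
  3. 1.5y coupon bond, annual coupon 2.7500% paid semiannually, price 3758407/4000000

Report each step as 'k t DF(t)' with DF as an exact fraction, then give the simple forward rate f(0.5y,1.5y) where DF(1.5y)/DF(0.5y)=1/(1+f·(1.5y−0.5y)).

1 1/2 1927/2000
2 1 9429/10000
3 3/2 901/1000
f(0.5y,1.5y) = ((1927/2000)/(901/1000) − 1)/(1) = 125/1802 ≈ 6.9367%

step 1 [0.5y] bond c/2=3/100: DF=(198481/200000 − 3/100·(0))/(1+3/100) = 1927/2000 ≈ 0.963500
step 2 [1y] swap r/2=571/19064: DF=(1 − 571/19064·(0.963500))/(1+571/19064) = 9429/10000 ≈ 0.942900
step 3 [1.5y] bond c/2=11/800: DF=(3758407/4000000 − 11/800·(0.963500+0.942900))/(1+11/800) = 901/1000 ≈ 0.901000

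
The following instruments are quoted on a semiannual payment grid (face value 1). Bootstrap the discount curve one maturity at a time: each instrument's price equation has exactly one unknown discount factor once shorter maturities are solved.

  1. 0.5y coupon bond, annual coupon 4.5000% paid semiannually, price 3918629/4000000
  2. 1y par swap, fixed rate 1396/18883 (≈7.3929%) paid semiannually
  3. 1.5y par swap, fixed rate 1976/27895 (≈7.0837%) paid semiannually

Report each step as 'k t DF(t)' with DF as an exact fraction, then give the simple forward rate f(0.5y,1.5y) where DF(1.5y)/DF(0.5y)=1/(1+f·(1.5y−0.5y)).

1 1/2 9581/10000
2 1 4651/5000
3 3/2 2253/2500
f(0.5y,1.5y) = ((9581/10000)/(2253/2500) − 1)/(1) = 569/9012 ≈ 6.3138%

step 1 [0.5y] bond c/2=9/400: DF=(3918629/4000000 − 9/400·(0))/(1+9/400) = 9581/10000 ≈ 0.958100
step 2 [1y] swap r/2=698/18883: DF=(1 − 698/18883·(0.958100))/(1+698/18883) = 4651/5000 ≈ 0.930200
step 3 [1.5y] swap r/2=988/27895: DF=(1 − 988/27895·(0.958100+0.930200))/(1+988/27895) = 2253/2500 ≈ 0.901200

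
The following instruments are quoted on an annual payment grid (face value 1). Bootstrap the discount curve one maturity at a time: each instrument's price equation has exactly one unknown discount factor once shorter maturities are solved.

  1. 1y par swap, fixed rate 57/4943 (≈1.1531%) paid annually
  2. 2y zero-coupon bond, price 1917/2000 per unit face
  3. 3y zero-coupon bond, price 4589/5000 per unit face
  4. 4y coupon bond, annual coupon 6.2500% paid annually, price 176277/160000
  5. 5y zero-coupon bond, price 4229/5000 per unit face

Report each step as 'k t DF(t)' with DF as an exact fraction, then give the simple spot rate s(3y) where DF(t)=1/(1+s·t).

1 1 4943/5000
2 2 1917/2000
3 3 4589/5000
4 4 2171/2500
5 5 4229/5000
s(3y) = (1/(4589/5000) − 1)/(3) = 137/4589 ≈ 2.9854%

step 1 [1y] swap r/1=57/4943: DF=(1 − 57/4943·(0))/(1+57/4943) = 4943/5000 ≈ 0.988600
step 2 [2y] zero: DF = P = 1917/2000 ≈ 0.958500
step 3 [3y] zero: DF = P = 4589/5000 ≈ 0.917800
step 4 [4y] bond c/1=1/16: DF=(176277/160000 − 1/16·(0.988600+0.958500+0.917800))/(1+1/16) = 2171/2500 ≈ 0.868400
step 5 [5y] zero: DF = P = 4229/5000 ≈ 0.845800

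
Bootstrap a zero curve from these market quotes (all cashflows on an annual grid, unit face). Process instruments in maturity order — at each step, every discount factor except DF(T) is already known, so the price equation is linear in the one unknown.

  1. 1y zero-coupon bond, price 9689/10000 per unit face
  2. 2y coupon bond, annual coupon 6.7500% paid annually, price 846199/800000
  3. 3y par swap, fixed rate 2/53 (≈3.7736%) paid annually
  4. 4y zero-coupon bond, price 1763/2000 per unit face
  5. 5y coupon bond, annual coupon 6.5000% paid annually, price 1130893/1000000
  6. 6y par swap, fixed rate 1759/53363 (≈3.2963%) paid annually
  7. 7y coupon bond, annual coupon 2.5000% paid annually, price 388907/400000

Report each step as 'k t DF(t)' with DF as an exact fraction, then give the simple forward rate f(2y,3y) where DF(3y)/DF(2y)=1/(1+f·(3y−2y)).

step 1 [1y] zero: DF = P = 9689/10000 ≈ 0.968900
step 2 [2y] bond c/1=27/400: DF=(846199/800000 − 27/400·(0.968900))/(1+27/400) = 581/625 ≈ 0.929600
step 3 [3y] swap r/1=2/53: DF=(1 − 2/53·(0.968900+0.929600))/(1+2/53) = 4473/5000 ≈ 0.894600
step 4 [4y] zero: DF = P = 1763/2000 ≈ 0.881500
step 5 [5y] bond c/1=13/200: DF=(1130893/1000000 − 13/200·(0.968900+0.929600+0.894600+0.881500))/(1+13/200) = 1047/1250 ≈ 0.837600
step 6 [6y] swap r/1=1759/53363: DF=(1 − 1759/53363·(0.968900+0.929600+0.894600+0.881500+0.837600))/(1+1759/53363) = 8241/10000 ≈ 0.824100
step 7 [7y] bond c/1=1/40: DF=(388907/400000 − 1/40·(0.968900+0.929600+0.894600+0.881500+0.837600+0.824100))/(1+1/40) = 1023/1250 ≈ 0.818400

1 1 9689/10000
2 2 581/625
3 3 4473/5000
4 4 1763/2000
5 5 1047/1250
6 6 8241/10000
7 7 1023/1250
f(2y,3y) = ((581/625)/(4473/5000) − 1)/(1) = 25/639 ≈ 3.9124%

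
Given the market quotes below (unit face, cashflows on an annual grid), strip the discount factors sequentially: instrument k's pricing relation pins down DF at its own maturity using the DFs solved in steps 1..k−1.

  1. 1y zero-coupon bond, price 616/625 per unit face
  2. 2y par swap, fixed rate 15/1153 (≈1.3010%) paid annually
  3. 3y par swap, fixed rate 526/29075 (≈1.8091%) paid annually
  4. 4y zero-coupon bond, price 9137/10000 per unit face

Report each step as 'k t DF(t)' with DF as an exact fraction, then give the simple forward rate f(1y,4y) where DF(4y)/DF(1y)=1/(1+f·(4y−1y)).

1 1 616/625
2 2 1949/2000
3 3 4737/5000
4 4 9137/10000
f(1y,4y) = ((616/625)/(9137/10000) − 1)/(3) = 719/27411 ≈ 2.6230%

step 1 [1y] zero: DF = P = 616/625 ≈ 0.985600
step 2 [2y] swap r/1=15/1153: DF=(1 − 15/1153·(0.985600))/(1+15/1153) = 1949/2000 ≈ 0.974500
step 3 [3y] swap r/1=526/29075: DF=(1 − 526/29075·(0.985600+0.974500))/(1+526/29075) = 4737/5000 ≈ 0.947400
step 4 [4y] zero: DF = P = 9137/10000 ≈ 0.913700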